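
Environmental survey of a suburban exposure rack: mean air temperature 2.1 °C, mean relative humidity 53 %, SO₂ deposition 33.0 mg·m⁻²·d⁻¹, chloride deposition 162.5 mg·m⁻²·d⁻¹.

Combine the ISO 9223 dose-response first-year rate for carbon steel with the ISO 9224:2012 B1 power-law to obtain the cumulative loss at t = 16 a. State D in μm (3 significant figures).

D(16) = 105 μm

carbon steel: temperature factor f = +0.150·(-7.9) = -1.1850
  SO₂ term: 1.77·33.0^0.52·exp(0.02·53-1.1850) = 9.623
  Cl⁻ term: 0.102·162.5^0.62·exp(0.033·53+0.04·2.1) = 14.98
  sum: 9.623 + 14.98 → r_corr = 24.6 μm/a
Power-law: D(16) = r_corr · 16^0.523
  D(16) = 24.6 × 16^0.523 = 24.6 × 4.263 = 104.9 μm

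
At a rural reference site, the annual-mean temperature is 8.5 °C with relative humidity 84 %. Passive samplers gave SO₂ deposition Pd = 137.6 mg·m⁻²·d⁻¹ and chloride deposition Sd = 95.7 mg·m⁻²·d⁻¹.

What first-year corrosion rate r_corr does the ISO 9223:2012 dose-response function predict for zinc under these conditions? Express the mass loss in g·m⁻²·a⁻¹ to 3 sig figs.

r_corr = 43.0 g·m⁻²·a⁻¹

zinc: f(T) = +0.038·(T−10) [T≤10 °C] = -0.0570
  SO₂ term: 0.0129·137.6^0.44·exp(0.046·84-0.0570) = 5.069
  Sd branch = 0.0175·Sd^0.57·e^(0.008·RH+0.085·T) = 0.9501 μm/a
  sum: 5.069 + 0.9501 → r_corr = 6.019 μm/a
Convert to mass loss: 6.019 μm/a × 7.14 g/cm³ = 42.98 g·m⁻²·a⁻¹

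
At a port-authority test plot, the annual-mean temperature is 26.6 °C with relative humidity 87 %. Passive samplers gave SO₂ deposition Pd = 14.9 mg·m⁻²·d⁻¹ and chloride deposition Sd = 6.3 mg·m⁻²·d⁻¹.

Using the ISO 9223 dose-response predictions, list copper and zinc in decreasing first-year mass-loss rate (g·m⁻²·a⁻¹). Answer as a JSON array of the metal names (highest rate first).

["copper", "zinc"]

copper: temperature factor f = -0.080·(16.6) = -1.3280
  SO₂ term: 0.0053·14.9^0.26·exp(0.059·87-1.3280) = 0.4806
  Sd branch = 0.01025·Sd^0.27·e^(0.036·RH+0.049·T) = 1.422 μm/a
  r_corr = 0.4806 + 1.422 = 1.902 μm/a
  mass loss = 1.902 μm/a × 8.96 g/cm³ = 17.04 g·m⁻²·a⁻¹
zinc: f(T) = -0.071·(T−10) [T>10 °C] = -1.1786
  SO₂ term: 0.0129·14.9^0.44·exp(0.046·87-1.1786) = 0.7128
  Sd branch = 0.0175·Sd^0.57·e^(0.008·RH+0.085·T) = 0.9613 μm/a
  r_corr = 0.7128 + 0.9613 = 1.674 μm/a
  mass loss = 1.674 μm/a × 7.14 g/cm³ = 11.95 g·m⁻²·a⁻¹
Ordering by g·m⁻²·a⁻¹: copper (17) > zinc (12)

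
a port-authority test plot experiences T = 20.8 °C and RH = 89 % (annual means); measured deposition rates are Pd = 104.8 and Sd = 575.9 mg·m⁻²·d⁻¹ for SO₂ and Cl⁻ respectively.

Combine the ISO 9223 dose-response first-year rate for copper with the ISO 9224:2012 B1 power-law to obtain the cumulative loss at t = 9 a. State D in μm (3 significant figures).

copper: temperature factor f = -0.080·(10.8) = -0.8640
  Pd branch = 0.0053·Pd^0.26·e^(0.059·RH+f) = 1.428 μm/a
  Cl⁻ term: 0.01025·575.9^0.27·exp(0.036·89+0.049·20.8) = 3.892
  r_corr = 1.428 + 3.892 = 5.32 μm/a
Power-law: D(9) = r_corr · 9^0.667
  D(9) = 5.32 × 9^0.667 = 5.32 × 4.33 = 23.03 μm

D(9) = 23.0 μm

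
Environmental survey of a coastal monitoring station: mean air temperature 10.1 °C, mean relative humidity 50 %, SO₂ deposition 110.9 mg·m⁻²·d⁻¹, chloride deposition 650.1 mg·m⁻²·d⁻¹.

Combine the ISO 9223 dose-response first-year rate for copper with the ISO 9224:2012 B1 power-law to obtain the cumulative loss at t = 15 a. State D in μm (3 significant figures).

copper: temperature factor f = -0.080·(0.1) = -0.0080
  sulphur-dioxide contribution → 0.3417 μm/a
  chloride contribution → 0.5846 μm/a
  total first-year rate 0.9263 μm/a
Long-term exponent b (ISO 9224 Table 2, B1) = 0.667
  D(15) = 0.9263 × 15^0.667 = 0.9263 × 6.088 = 5.639 μm

D(15) = 5.64 μm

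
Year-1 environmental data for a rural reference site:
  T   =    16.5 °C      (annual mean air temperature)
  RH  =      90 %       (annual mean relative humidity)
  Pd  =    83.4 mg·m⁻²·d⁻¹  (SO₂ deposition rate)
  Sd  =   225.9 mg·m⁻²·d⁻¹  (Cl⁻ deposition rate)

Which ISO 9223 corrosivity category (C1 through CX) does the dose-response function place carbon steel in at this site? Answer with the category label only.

carbon steel: f(T) = -0.054·(T−10) [T>10 °C] = -0.3510
  Pd branch = 1.77·Pd^0.52·e^(0.02·RH+f) = 75.21 μm/a
  Sd branch = 0.102·Sd^0.62·e^(0.033·RH+0.04·T) = 110.8 μm/a
  sum: 75.21 + 110.8 → r_corr = 186 μm/a
Category bounds: 80…200 μm/a bracket r_corr ⇒ C5

C5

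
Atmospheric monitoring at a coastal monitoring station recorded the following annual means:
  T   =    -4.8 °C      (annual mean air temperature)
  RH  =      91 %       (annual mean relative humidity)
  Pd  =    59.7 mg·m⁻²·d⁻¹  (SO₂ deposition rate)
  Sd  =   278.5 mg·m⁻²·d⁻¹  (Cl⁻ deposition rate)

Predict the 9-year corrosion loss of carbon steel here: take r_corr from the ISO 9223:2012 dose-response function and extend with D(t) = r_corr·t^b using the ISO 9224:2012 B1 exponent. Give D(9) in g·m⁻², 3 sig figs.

carbon steel: temperature factor f = +0.150·(-14.8) = -2.2200
  sulphur-dioxide contribution → 9.949 μm/a
  chloride contribution → 55.62 μm/a
  ⇒ r_corr(carbon steel) = 65.56 μm/a
Long-term exponent b (ISO 9224 Table 2, B1) = 0.523
  D(9) = 65.56 × 9^0.523 = 65.56 × 3.156 = 206.9 μm
  Mass loss = 206.9 μm × 7.85 g/cm³ = 1624 g·m⁻²

D(9) = 1.62e+03 g·m⁻²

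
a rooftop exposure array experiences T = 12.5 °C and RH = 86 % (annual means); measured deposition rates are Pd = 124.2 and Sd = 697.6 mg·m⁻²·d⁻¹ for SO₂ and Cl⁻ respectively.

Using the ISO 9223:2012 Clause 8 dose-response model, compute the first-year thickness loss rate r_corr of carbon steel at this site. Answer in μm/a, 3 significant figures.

carbon steel: f(T) = -0.054·(T−10) [T>10 °C] = -0.1350
  SO₂ term: 1.77·124.2^0.52·exp(0.02·86-0.1350) = 106
  Sd branch = 0.102·Sd^0.62·e^(0.033·RH+0.04·T) = 166.5 μm/a
  r_corr = 106 + 166.5 = 272.5 μm/a

r_corr = 272 μm/a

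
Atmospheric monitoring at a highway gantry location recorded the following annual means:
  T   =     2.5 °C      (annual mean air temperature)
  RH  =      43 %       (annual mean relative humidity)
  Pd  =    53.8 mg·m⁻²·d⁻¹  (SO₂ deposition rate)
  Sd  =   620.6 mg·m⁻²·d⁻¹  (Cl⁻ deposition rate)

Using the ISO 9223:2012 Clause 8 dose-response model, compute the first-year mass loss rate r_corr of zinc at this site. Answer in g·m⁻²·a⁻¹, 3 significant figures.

zinc: T≤10 °C ⇒ hinge +0.038·(2.5−10) = -0.2850
  sulphur-dioxide contribution → 0.4049 μm/a
  chloride contribution → 1.193 μm/a
  total first-year rate 1.598 μm/a
Convert to mass loss: 1.598 μm/a × 7.14 g/cm³ = 11.41 g·m⁻²·a⁻¹

r_corr = 11.4 g·m⁻²·a⁻¹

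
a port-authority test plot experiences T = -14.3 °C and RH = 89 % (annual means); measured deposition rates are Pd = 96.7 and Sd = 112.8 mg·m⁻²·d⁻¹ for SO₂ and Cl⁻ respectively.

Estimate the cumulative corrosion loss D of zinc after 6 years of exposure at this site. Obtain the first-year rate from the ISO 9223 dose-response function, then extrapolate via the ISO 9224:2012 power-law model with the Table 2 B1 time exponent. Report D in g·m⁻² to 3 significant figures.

zinc: f(T) = +0.038·(T−10) [T≤10 °C] = -0.9234
  sulphur-dioxide contribution → 2.297 μm/a
  chloride contribution → 0.1564 μm/a
  ⇒ r_corr(zinc) = 2.453 μm/a
ISO 9224: D(t) = r_corr · t^b with b = 0.813 (zinc, B1)
  D(6) = 2.453 × 6^0.813 = 2.453 × 4.292 = 10.53 μm
  Mass loss = 10.53 μm × 7.14 g/cm³ = 75.18 g·m⁻²

D(6) = 75.2 g·m⁻²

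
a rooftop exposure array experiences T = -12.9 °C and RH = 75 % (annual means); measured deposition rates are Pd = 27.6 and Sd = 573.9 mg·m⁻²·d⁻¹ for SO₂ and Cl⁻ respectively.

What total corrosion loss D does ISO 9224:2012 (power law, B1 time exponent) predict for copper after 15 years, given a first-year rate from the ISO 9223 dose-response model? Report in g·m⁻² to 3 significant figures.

D(15) = 27.8 g·m⁻²

copper: f(T) = +0.126·(T−10) [T≤10 °C] = -2.8854
  sulphur-dioxide contribution → 0.05855 μm/a
  chloride contribution → 0.4505 μm/a
  ⇒ r_corr(copper) = 0.509 μm/a
ISO 9224: D(t) = r_corr · t^b with b = 0.667 (copper, B1)
  D(15) = 0.509 × 15^0.667 = 0.509 × 6.088 = 3.099 μm
  Mass loss = 3.099 μm × 8.96 g/cm³ = 27.77 g·m⁻²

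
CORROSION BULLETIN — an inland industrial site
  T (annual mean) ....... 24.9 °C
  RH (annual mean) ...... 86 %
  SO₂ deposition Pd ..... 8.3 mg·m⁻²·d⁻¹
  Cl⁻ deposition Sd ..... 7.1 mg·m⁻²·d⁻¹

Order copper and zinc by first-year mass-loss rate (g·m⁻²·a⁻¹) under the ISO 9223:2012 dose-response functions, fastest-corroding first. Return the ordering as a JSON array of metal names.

["copper", "zinc"]

copper: temperature factor f = -0.080·(14.9) = -1.1920
  SO₂ term: 0.0053·8.3^0.26·exp(0.059·86-1.1920) = 0.4458
  Sd branch = 0.01025·Sd^0.27·e^(0.036·RH+0.049·T) = 1.303 μm/a
  r_corr = 0.4458 + 1.303 = 1.749 μm/a
  mass loss = 1.749 μm/a × 8.96 g/cm³ = 15.67 g·m⁻²·a⁻¹
zinc: T>10 °C ⇒ hinge -0.071·(24.9−10) = -1.0579
  Pd branch = 0.0129·Pd^0.44·e^(0.046·RH+f) = 0.5938 μm/a
  Sd branch = 0.0175·Sd^0.57·e^(0.008·RH+0.085·T) = 0.8836 μm/a
  sum: 0.5938 + 0.8836 → r_corr = 1.477 μm/a
  mass loss = 1.477 μm/a × 7.14 g/cm³ = 10.55 g·m⁻²·a⁻¹
Ordering by g·m⁻²·a⁻¹: copper (15.7) > zinc (10.5)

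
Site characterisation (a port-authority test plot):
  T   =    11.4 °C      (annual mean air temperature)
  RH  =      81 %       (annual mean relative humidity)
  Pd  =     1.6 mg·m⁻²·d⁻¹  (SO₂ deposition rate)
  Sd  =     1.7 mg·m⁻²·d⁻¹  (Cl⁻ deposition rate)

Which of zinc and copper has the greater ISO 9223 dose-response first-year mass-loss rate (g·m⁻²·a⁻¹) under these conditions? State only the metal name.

zinc: f(T) = -0.071·(T−10) [T>10 °C] = -0.0994
  Pd branch = 0.0129·Pd^0.44·e^(0.046·RH+f) = 0.5962 μm/a
  Sd branch = 0.0175·Sd^0.57·e^(0.008·RH+0.085·T) = 0.1193 μm/a
  r_corr = 0.5962 + 0.1193 = 0.7155 μm/a
  mass loss = 0.7155 μm/a × 7.14 g/cm³ = 5.109 g·m⁻²·a⁻¹
copper: temperature factor f = -0.080·(1.4) = -0.1120
  Pd branch = 0.0053·Pd^0.26·e^(0.059·RH+f) = 0.6371 μm/a
  Sd branch = 0.01025·Sd^0.27·e^(0.036·RH+0.049·T) = 0.3819 μm/a
  r_corr = 0.6371 + 0.3819 = 1.019 μm/a
  mass loss = 1.019 μm/a × 8.96 g/cm³ = 9.13 g·m⁻²·a⁻¹
Ordering by g·m⁻²·a⁻¹: copper (9.13) > zinc (5.11)

copper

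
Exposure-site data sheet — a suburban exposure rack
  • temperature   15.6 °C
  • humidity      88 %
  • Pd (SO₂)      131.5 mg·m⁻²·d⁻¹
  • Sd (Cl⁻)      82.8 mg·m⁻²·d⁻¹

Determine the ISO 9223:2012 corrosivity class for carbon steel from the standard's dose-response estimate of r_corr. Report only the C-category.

C5

carbon steel: f(T) = -0.054·(T−10) [T>10 °C] = -0.3024
  SO₂ term: 1.77·131.5^0.52·exp(0.02·88-0.3024) = 96.13
  Cl⁻ term: 0.102·82.8^0.62·exp(0.033·88+0.04·15.6) = 53.7
  sum: 96.13 + 53.7 → r_corr = 149.8 μm/a
150 μm/a falls in (80, 200] for carbon steel → category C5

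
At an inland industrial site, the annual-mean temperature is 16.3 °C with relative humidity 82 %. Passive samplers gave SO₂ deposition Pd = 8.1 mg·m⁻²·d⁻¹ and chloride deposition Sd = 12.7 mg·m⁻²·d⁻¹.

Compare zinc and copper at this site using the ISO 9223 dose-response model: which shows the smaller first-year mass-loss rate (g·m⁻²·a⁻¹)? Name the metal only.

zinc

zinc: temperature factor f = -0.071·(6.3) = -0.4473
  sulphur-dioxide contribution → 0.9 μm/a
  chloride contribution → 0.5739 μm/a
  total first-year rate 1.474 μm/a
  mass loss = 1.474 μm/a × 7.14 g/cm³ = 10.52 g·m⁻²·a⁻¹
copper: T>10 °C ⇒ hinge -0.080·(16.3−10) = -0.5040
  sulphur-dioxide contribution → 0.6962 μm/a
  chloride contribution → 0.8663 μm/a
  total first-year rate 1.562 μm/a
  mass loss = 1.562 μm/a × 8.96 g/cm³ = 14 g·m⁻²·a⁻¹
Ordering by g·m⁻²·a⁻¹: copper (14) > zinc (10.5)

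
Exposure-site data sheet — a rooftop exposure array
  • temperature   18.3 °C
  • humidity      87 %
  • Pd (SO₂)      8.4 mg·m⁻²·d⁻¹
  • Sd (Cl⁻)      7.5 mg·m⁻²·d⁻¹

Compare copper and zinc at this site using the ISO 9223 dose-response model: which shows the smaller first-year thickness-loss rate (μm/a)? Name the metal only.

copper: temperature factor f = -0.080·(8.3) = -0.6640
  Pd branch = 0.0053·Pd^0.26·e^(0.059·RH+f) = 0.8044 μm/a
  Sd branch = 0.01025·Sd^0.27·e^(0.036·RH+0.049·T) = 0.9923 μm/a
  r_corr = 0.8044 + 0.9923 = 1.797 μm/a
zinc: f(T) = -0.071·(T−10) [T>10 °C] = -0.5893
  SO₂ term: 0.0129·8.4^0.44·exp(0.046·87-0.5893) = 0.9986
  Cl⁻ term: 0.0175·7.5^0.57·exp(0.008·87+0.085·18.3) = 0.5244
  sum: 0.9986 + 0.5244 → r_corr = 1.523 μm/a
Ordering by μm/a: copper (1.8) > zinc (1.52)

zinc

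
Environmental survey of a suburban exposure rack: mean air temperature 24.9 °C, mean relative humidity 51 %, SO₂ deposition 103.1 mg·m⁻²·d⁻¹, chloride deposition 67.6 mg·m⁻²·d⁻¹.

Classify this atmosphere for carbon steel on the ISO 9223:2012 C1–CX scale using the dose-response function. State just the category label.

carbon steel: f(T) = -0.054·(T−10) [T>10 °C] = -0.8046
  sulphur-dioxide contribution → 24.46 μm/a
  chloride contribution → 20.26 μm/a
  total first-year rate 44.72 μm/a
ISO 9223 Table 2 (carbon steel): 25 < 44.7 ≤ 50 μm/a ⇒ C3

C3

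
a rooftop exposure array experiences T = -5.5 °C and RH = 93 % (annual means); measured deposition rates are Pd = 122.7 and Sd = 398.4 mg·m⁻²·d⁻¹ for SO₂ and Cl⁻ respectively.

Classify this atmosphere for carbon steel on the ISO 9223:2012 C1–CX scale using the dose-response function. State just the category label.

carbon steel: T≤10 °C ⇒ hinge +0.150·(-5.5−10) = -2.3250
  SO₂ term: 1.77·122.7^0.52·exp(0.02·93-2.3250) = 13.56
  Sd branch = 0.102·Sd^0.62·e^(0.033·RH+0.04·T) = 72.13 μm/a
  r_corr = 13.56 + 72.13 = 85.69 μm/a
Category bounds: 80…200 μm/a bracket r_corr ⇒ C5

C5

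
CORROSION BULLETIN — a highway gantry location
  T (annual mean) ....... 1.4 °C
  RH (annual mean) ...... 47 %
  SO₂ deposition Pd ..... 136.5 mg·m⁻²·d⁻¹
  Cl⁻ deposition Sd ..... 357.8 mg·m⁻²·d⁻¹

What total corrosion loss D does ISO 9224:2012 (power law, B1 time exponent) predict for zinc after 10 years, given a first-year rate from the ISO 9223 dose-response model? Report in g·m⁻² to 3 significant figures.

D(10) = 70.7 g·m⁻²

zinc: f(T) = +0.038·(T−10) [T≤10 °C] = -0.3268
  Pd branch = 0.0129·Pd^0.44·e^(0.046·RH+f) = 0.7032 μm/a
  Sd branch = 0.0175·Sd^0.57·e^(0.008·RH+0.085·T) = 0.8196 μm/a
  r_corr = 0.7032 + 0.8196 = 1.523 μm/a
Long-term exponent b (ISO 9224 Table 2, B1) = 0.813
  D(10) = 1.523 × 10^0.813 = 1.523 × 6.501 = 9.9 μm
  Mass loss = 9.9 μm × 7.14 g/cm³ = 70.69 g·m⁻²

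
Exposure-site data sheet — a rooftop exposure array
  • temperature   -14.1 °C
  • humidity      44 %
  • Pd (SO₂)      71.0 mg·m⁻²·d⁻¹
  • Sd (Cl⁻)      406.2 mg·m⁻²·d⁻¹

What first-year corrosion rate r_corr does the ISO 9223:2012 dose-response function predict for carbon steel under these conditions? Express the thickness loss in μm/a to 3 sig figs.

carbon steel: temperature factor f = +0.150·(-24.1) = -3.6150
  SO₂ term: 1.77·71.0^0.52·exp(0.02·44-3.6150) = 1.054
  Sd branch = 0.102·Sd^0.62·e^(0.033·RH+0.04·T) = 10.27 μm/a
  sum: 1.054 + 10.27 → r_corr = 11.33 μm/a

r_corr = 11.3 μm/a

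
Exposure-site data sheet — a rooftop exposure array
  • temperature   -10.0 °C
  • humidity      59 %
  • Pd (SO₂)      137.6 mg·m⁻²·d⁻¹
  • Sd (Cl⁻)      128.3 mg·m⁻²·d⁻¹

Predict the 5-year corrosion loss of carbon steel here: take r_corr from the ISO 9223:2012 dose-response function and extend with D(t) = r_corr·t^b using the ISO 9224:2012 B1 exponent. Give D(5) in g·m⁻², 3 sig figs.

carbon steel: temperature factor f = +0.150·(-20.0) = -3.0000
  SO₂ term: 1.77·137.6^0.52·exp(0.02·59-3.0000) = 3.712
  Cl⁻ term: 0.102·128.3^0.62·exp(0.033·59+0.04·-10.0) = 9.717
  sum: 3.712 + 9.717 → r_corr = 13.43 μm/a
ISO 9224: D(t) = r_corr · t^b with b = 0.523 (carbon steel, B1)
  D(5) = 13.43 × 5^0.523 = 13.43 × 2.32 = 31.16 μm
  Mass loss = 31.16 μm × 7.85 g/cm³ = 244.6 g·m⁻²

D(5) = 245 g·m⁻²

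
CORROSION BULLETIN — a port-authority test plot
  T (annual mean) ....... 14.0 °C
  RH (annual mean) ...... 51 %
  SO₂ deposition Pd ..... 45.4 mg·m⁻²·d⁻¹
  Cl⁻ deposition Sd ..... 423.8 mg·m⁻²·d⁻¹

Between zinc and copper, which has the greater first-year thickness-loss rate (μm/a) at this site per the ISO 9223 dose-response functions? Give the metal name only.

zinc

zinc: T>10 °C ⇒ hinge -0.071·(14.0−10) = -0.2840
  sulphur-dioxide contribution → 0.5435 μm/a
  chloride contribution → 2.72 μm/a
  ⇒ r_corr(zinc) = 3.263 μm/a
copper: temperature factor f = -0.080·(4.0) = -0.3200
  sulphur-dioxide contribution → 0.2103 μm/a
  chloride contribution → 0.6537 μm/a
  ⇒ r_corr(copper) = 0.864 μm/a
Ordering by μm/a: zinc (3.26) > copper (0.864)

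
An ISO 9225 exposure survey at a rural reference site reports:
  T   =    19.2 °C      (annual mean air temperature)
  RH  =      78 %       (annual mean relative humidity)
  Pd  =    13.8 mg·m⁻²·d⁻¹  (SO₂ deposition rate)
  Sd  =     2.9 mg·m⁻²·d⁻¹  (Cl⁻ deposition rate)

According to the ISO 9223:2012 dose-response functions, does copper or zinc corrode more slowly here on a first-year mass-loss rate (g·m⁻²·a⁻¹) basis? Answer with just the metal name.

zinc

copper: T>10 °C ⇒ hinge -0.080·(19.2−10) = -0.7360
  SO₂ term: 0.0053·13.8^0.26·exp(0.059·78-0.7360) = 0.5008
  Sd branch = 0.01025·Sd^0.27·e^(0.036·RH+0.049·T) = 0.5803 μm/a
  sum: 0.5008 + 0.5803 → r_corr = 1.081 μm/a
  mass loss = 1.081 μm/a × 8.96 g/cm³ = 9.686 g·m⁻²·a⁻¹
zinc: f(T) = -0.071·(T−10) [T>10 °C] = -0.6532
  Pd branch = 0.0129·Pd^0.44·e^(0.046·RH+f) = 0.7704 μm/a
  Cl⁻ term: 0.0175·2.9^0.57·exp(0.008·78+0.085·19.2) = 0.3065
  sum: 0.7704 + 0.3065 → r_corr = 1.077 μm/a
  mass loss = 1.077 μm/a × 7.14 g/cm³ = 7.689 g·m⁻²·a⁻¹
Ordering by g·m⁻²·a⁻¹: copper (9.69) > zinc (7.69)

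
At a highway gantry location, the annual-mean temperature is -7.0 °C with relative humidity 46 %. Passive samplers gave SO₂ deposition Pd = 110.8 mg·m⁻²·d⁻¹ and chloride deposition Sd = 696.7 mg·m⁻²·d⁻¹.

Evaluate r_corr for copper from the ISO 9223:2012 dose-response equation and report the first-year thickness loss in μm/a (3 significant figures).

copper: temperature factor f = +0.126·(-17.0) = -2.1420
  SO₂ term: 0.0053·110.8^0.26·exp(0.059·46-2.1420) = 0.03194
  Cl⁻ term: 0.01025·696.7^0.27·exp(0.036·46+0.049·-7.0) = 0.2231
  sum: 0.03194 + 0.2231 → r_corr = 0.2551 μm/a

r_corr = 0.255 μm/a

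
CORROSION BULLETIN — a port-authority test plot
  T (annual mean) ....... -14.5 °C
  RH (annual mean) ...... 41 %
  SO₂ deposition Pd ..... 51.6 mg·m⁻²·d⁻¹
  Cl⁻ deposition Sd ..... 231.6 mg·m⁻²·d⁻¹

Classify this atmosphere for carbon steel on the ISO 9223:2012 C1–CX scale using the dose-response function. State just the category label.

C2

carbon steel: f(T) = +0.150·(T−10) [T≤10 °C] = -3.6750
  sulphur-dioxide contribution → 0.7918 μm/a
  chloride contribution → 6.463 μm/a
  ⇒ r_corr(carbon steel) = 7.255 μm/a
ISO 9223 Table 2 (carbon steel): 1.3 < 7.26 ≤ 25 μm/a ⇒ C2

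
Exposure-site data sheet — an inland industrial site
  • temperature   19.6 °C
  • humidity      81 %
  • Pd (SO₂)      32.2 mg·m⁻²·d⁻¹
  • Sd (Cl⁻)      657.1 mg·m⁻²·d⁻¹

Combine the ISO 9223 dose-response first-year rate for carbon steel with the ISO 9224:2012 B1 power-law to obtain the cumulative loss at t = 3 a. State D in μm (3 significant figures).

carbon steel: temperature factor f = -0.054·(9.6) = -0.5184
  sulphur-dioxide contribution → 32.39 μm/a
  chloride contribution → 180.7 μm/a
  total first-year rate 213.1 μm/a
Power-law: D(3) = r_corr · 3^0.523
  D(3) = 213.1 × 3^0.523 = 213.1 × 1.776 = 378.5 μm

D(3) = 378 μm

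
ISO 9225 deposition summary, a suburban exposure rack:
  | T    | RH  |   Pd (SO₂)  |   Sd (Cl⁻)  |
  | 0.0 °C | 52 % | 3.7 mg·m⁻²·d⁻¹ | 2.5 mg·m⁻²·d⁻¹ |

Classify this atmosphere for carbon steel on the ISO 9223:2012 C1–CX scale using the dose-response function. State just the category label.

carbon steel: T≤10 °C ⇒ hinge +0.150·(0.0−10) = -1.5000
  Pd branch = 1.77·Pd^0.52·e^(0.02·RH+f) = 2.206 μm/a
  Cl⁻ term: 0.102·2.5^0.62·exp(0.033·52+0.04·0.0) = 1.001
  r_corr = 2.206 + 1.001 = 3.208 μm/a
Category bounds: 1.3…25 μm/a bracket r_corr ⇒ C2

C2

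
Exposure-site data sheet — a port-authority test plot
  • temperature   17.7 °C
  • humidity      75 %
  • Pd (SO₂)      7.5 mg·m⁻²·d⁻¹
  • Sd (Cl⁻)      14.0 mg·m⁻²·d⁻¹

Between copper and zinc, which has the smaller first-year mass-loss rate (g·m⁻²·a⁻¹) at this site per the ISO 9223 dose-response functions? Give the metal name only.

zinc

copper: temperature factor f = -0.080·(7.7) = -0.6160
  Pd branch = 0.0053·Pd^0.26·e^(0.059·RH+f) = 0.4037 μm/a
  Cl⁻ term: 0.01025·14.0^0.27·exp(0.036·75+0.049·17.7) = 0.7404
  sum: 0.4037 + 0.7404 → r_corr = 1.144 μm/a
  mass loss = 1.144 μm/a × 8.96 g/cm³ = 10.25 g·m⁻²·a⁻¹
zinc: T>10 °C ⇒ hinge -0.071·(17.7−10) = -0.5467
  SO₂ term: 0.0129·7.5^0.44·exp(0.046·75-0.5467) = 0.5708
  Sd branch = 0.0175·Sd^0.57·e^(0.008·RH+0.085·T) = 0.6461 μm/a
  sum: 0.5708 + 0.6461 → r_corr = 1.217 μm/a
  mass loss = 1.217 μm/a × 7.14 g/cm³ = 8.689 g·m⁻²·a⁻¹
Ordering by g·m⁻²·a⁻¹: copper (10.3) > zinc (8.69)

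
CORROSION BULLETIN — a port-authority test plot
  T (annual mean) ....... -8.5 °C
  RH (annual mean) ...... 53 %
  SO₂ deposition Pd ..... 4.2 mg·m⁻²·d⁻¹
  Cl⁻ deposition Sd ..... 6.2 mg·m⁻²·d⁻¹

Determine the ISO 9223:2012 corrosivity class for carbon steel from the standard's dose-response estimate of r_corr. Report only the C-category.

C2

carbon steel: T≤10 °C ⇒ hinge +0.150·(-8.5−10) = -2.7750
  Pd branch = 1.77·Pd^0.52·e^(0.02·RH+f) = 0.6718 μm/a
  Sd branch = 0.102·Sd^0.62·e^(0.033·RH+0.04·T) = 1.294 μm/a
  sum: 0.6718 + 1.294 → r_corr = 1.965 μm/a
Category bounds: 1.3…25 μm/a bracket r_corr ⇒ C2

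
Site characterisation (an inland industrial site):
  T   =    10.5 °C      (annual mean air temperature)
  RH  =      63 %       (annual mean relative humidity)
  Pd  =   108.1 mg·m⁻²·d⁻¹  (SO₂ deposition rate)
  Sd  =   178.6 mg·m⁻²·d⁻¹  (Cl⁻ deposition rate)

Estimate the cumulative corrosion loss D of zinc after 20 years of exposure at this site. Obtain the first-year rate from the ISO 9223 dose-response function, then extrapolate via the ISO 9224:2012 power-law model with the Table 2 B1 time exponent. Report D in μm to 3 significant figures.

D(20) = 35.8 μm

zinc: T>10 °C ⇒ hinge -0.071·(10.5−10) = -0.0355
  SO₂ term: 0.0129·108.1^0.44·exp(0.046·63-0.0355) = 1.773
  Cl⁻ term: 0.0175·178.6^0.57·exp(0.008·63+0.085·10.5) = 1.359
  sum: 1.773 + 1.359 → r_corr = 3.131 μm/a
ISO 9224: D(t) = r_corr · t^b with b = 0.813 (zinc, B1)
  D(20) = 3.131 × 20^0.813 = 3.131 × 11.42 = 35.77 μm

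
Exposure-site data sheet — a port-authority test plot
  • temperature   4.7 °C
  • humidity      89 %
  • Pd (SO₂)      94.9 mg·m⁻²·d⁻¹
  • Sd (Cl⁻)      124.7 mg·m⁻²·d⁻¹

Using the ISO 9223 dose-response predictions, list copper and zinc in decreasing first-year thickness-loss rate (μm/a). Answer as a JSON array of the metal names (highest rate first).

copper: T≤10 °C ⇒ hinge +0.126·(4.7−10) = -0.6678
  SO₂ term: 0.0053·94.9^0.26·exp(0.059·89-0.6678) = 1.694
  Cl⁻ term: 0.01025·124.7^0.27·exp(0.036·89+0.049·4.7) = 1.17
  sum: 1.694 + 1.17 → r_corr = 2.863 μm/a
zinc: temperature factor f = +0.038·(-5.3) = -0.2014
  Pd branch = 0.0129·Pd^0.44·e^(0.046·RH+f) = 4.689 μm/a
  Cl⁻ term: 0.0175·124.7^0.57·exp(0.008·89+0.085·4.7) = 0.8325
  r_corr = 4.689 + 0.8325 = 5.522 μm/a
Ordering by μm/a: zinc (5.52) > copper (2.86)

["zinc", "copper"]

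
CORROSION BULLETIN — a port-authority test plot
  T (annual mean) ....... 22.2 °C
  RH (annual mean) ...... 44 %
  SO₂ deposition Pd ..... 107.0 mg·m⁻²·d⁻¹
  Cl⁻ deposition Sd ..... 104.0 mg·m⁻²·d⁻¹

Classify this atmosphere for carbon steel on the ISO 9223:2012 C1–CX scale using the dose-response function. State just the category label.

C3

carbon steel: T>10 °C ⇒ hinge -0.054·(22.2−10) = -0.6588
  sulphur-dioxide contribution → 25.08 μm/a
  chloride contribution → 18.85 μm/a
  ⇒ r_corr(carbon steel) = 43.93 μm/a
ISO 9223 Table 2 (carbon steel): 25 < 43.9 ≤ 50 μm/a ⇒ C3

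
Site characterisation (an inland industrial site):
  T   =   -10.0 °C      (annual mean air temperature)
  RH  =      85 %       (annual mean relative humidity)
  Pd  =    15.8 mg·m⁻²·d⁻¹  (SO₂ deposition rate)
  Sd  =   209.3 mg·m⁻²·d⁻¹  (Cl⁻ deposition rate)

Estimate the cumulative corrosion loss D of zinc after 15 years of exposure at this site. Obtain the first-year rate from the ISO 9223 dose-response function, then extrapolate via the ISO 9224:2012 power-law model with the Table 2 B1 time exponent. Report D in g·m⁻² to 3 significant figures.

D(15) = 85.5 g·m⁻²

zinc: T≤10 °C ⇒ hinge +0.038·(-10.0−10) = -0.7600
  Pd branch = 0.0129·Pd^0.44·e^(0.046·RH+f) = 1.014 μm/a
  Sd branch = 0.0175·Sd^0.57·e^(0.008·RH+0.085·T) = 0.3105 μm/a
  sum: 1.014 + 0.3105 → r_corr = 1.324 μm/a
Long-term exponent b (ISO 9224 Table 2, B1) = 0.813
  D(15) = 1.324 × 15^0.813 = 1.324 × 9.04 = 11.97 μm
  Mass loss = 11.97 μm × 7.14 g/cm³ = 85.49 g·m⁻²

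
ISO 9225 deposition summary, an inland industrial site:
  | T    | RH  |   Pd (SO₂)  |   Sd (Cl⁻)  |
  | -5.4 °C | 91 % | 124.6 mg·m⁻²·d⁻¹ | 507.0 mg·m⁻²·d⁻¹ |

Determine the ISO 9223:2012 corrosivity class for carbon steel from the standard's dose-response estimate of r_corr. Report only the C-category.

carbon steel: f(T) = +0.150·(T−10) [T≤10 °C] = -2.3100
  Pd branch = 1.77·Pd^0.52·e^(0.02·RH+f) = 13.33 μm/a
  Sd branch = 0.102·Sd^0.62·e^(0.033·RH+0.04·T) = 78.72 μm/a
  sum: 13.33 + 78.72 → r_corr = 92.05 μm/a
Category bounds: 80…200 μm/a bracket r_corr ⇒ C5

C5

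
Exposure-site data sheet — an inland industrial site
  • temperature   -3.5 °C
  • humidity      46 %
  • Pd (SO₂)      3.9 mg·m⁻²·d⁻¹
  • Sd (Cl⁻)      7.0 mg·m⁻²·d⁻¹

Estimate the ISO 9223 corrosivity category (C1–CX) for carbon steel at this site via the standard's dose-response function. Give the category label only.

C2

carbon steel: f(T) = +0.150·(T−10) [T≤10 °C] = -2.0250
  sulphur-dioxide contribution → 1.19 μm/a
  chloride contribution → 1.352 μm/a
  ⇒ r_corr(carbon steel) = 2.542 μm/a
2.54 μm/a falls in (1.3, 25] for carbon steel → category C2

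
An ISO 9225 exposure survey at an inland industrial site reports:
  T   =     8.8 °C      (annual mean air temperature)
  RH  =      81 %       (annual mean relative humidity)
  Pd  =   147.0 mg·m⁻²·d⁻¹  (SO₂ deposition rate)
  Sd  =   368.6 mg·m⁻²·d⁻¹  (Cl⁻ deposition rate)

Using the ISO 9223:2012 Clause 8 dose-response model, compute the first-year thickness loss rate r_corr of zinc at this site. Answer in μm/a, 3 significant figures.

zinc: temperature factor f = +0.038·(-1.2) = -0.0456
  sulphur-dioxide contribution → 4.598 μm/a
  chloride contribution → 2.052 μm/a
  total first-year rate 6.651 μm/a

r_corr = 6.65 μm/a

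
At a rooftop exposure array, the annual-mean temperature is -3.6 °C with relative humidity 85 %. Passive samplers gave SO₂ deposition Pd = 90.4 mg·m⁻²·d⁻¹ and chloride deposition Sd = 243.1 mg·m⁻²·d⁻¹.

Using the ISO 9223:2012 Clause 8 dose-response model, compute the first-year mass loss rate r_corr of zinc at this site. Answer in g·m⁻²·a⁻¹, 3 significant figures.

r_corr = 24.1 g·m⁻²·a⁻¹

zinc: temperature factor f = +0.038·(-13.6) = -0.5168
  SO₂ term: 0.0129·90.4^0.44·exp(0.046·85-0.5168) = 2.786
  Cl⁻ term: 0.0175·243.1^0.57·exp(0.008·85+0.085·-3.6) = 0.5826
  r_corr = 2.786 + 0.5826 = 3.368 μm/a
Convert to mass loss: 3.368 μm/a × 7.14 g/cm³ = 24.05 g·m⁻²·a⁻¹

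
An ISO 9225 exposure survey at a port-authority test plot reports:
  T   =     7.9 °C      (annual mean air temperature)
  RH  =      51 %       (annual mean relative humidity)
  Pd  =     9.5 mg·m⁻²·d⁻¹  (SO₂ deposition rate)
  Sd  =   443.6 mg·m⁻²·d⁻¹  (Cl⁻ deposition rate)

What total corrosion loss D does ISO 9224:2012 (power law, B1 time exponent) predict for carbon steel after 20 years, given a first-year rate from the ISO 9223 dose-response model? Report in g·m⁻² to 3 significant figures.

D(20) = 1.67e+03 g·m⁻²

carbon steel: f(T) = +0.150·(T−10) [T≤10 °C] = -0.3150
  sulphur-dioxide contribution → 11.55 μm/a
  chloride contribution → 32.95 μm/a
  ⇒ r_corr(carbon steel) = 44.5 μm/a
ISO 9224: D(t) = r_corr · t^b with b = 0.523 (carbon steel, B1)
  D(20) = 44.5 × 20^0.523 = 44.5 × 4.791 = 213.2 μm
  Mass loss = 213.2 μm × 7.85 g/cm³ = 1674 g·m⁻²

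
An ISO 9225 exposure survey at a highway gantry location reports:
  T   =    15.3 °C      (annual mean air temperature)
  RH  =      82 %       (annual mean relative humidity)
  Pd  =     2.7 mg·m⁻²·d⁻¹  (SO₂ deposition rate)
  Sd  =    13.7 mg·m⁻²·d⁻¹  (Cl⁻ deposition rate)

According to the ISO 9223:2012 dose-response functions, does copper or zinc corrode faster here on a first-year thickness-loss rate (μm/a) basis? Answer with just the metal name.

copper: f(T) = -0.080·(T−10) [T>10 °C] = -0.4240
  SO₂ term: 0.0053·2.7^0.26·exp(0.059·82-0.4240) = 0.5668
  Sd branch = 0.01025·Sd^0.27·e^(0.036·RH+0.049·T) = 0.8419 μm/a
  sum: 0.5668 + 0.8419 → r_corr = 1.409 μm/a
zinc: f(T) = -0.071·(T−10) [T>10 °C] = -0.3763
  Pd branch = 0.0129·Pd^0.44·e^(0.046·RH+f) = 0.5958 μm/a
  Sd branch = 0.0175·Sd^0.57·e^(0.008·RH+0.085·T) = 0.5504 μm/a
  sum: 0.5958 + 0.5504 → r_corr = 1.146 μm/a
Ordering by μm/a: copper (1.41) > zinc (1.15)

copper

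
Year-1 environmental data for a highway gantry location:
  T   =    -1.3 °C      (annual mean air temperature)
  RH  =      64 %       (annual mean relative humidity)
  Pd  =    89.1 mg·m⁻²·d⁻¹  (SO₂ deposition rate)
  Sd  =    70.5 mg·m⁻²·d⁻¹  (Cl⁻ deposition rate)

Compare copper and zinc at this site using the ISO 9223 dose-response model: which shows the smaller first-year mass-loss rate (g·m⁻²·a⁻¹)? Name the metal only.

copper: f(T) = +0.126·(T−10) [T≤10 °C] = -1.4238
  sulphur-dioxide contribution → 0.179 μm/a
  chloride contribution → 0.3039 μm/a
  ⇒ r_corr(copper) = 0.4828 μm/a
  mass loss = 0.4828 μm/a × 8.96 g/cm³ = 4.326 g·m⁻²·a⁻¹
zinc: T≤10 °C ⇒ hinge +0.038·(-1.3−10) = -0.4294
  sulphur-dioxide contribution → 1.15 μm/a
  chloride contribution → 0.2957 μm/a
  ⇒ r_corr(zinc) = 1.445 μm/a
  mass loss = 1.445 μm/a × 7.14 g/cm³ = 10.32 g·m⁻²·a⁻¹
Ordering by g·m⁻²·a⁻¹: zinc (10.3) > copper (4.33)

copper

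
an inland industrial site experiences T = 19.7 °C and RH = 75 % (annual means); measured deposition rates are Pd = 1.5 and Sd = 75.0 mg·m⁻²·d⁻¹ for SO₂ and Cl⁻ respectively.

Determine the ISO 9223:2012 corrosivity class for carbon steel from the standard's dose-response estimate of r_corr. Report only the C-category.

C3

carbon steel: f(T) = -0.054·(T−10) [T>10 °C] = -0.5238
  SO₂ term: 1.77·1.5^0.52·exp(0.02·75-0.5238) = 5.801
  Sd branch = 0.102·Sd^0.62·e^(0.033·RH+0.04·T) = 38.75 μm/a
  r_corr = 5.801 + 38.75 = 44.55 μm/a
Category bounds: 25…50 μm/a bracket r_corr ⇒ C3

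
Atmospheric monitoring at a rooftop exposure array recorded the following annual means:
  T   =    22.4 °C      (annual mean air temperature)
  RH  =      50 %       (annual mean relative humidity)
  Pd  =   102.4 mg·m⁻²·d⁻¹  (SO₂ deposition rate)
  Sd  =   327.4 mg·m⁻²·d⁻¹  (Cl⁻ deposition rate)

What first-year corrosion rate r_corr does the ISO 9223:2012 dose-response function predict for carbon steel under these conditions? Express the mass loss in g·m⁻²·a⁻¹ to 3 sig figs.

carbon steel: f(T) = -0.054·(T−10) [T>10 °C] = -0.6696
  Pd branch = 1.77·Pd^0.52·e^(0.02·RH+f) = 27.34 μm/a
  Cl⁻ term: 0.102·327.4^0.62·exp(0.033·50+0.04·22.4) = 47.17
  sum: 27.34 + 47.17 → r_corr = 74.51 μm/a
Convert to mass loss: 74.51 μm/a × 7.85 g/cm³ = 584.9 g·m⁻²·a⁻¹

r_corr = 585 g·m⁻²·a⁻¹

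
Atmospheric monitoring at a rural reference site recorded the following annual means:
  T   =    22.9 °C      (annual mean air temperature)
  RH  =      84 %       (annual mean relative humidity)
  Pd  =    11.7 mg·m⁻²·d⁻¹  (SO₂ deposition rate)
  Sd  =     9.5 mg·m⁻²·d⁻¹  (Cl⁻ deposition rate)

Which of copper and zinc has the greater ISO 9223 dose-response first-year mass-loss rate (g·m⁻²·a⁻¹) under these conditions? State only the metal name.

copper: T>10 °C ⇒ hinge -0.080·(22.9−10) = -1.0320
  SO₂ term: 0.0053·11.7^0.26·exp(0.059·84-1.0320) = 0.5084
  Cl⁻ term: 0.01025·9.5^0.27·exp(0.036·84+0.049·22.9) = 1.189
  r_corr = 0.5084 + 1.189 = 1.698 μm/a
  mass loss = 1.698 μm/a × 8.96 g/cm³ = 15.21 g·m⁻²·a⁻¹
zinc: f(T) = -0.071·(T−10) [T>10 °C] = -0.9159
  Pd branch = 0.0129·Pd^0.44·e^(0.046·RH+f) = 0.726 μm/a
  Sd branch = 0.0175·Sd^0.57·e^(0.008·RH+0.085·T) = 0.866 μm/a
  r_corr = 0.726 + 0.866 = 1.592 μm/a
  mass loss = 1.592 μm/a × 7.14 g/cm³ = 11.37 g·m⁻²·a⁻¹
Ordering by g·m⁻²·a⁻¹: copper (15.2) > zinc (11.4)

copper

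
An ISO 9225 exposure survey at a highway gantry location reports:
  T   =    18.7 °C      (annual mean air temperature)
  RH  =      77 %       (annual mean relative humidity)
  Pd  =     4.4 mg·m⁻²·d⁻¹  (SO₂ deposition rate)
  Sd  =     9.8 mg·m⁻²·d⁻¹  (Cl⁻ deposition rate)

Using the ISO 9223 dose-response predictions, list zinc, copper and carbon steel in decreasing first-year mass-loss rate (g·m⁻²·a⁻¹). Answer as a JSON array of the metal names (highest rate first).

["carbon steel", "copper", "zinc"]

zinc: T>10 °C ⇒ hinge -0.071·(18.7−10) = -0.6177
  sulphur-dioxide contribution → 0.461 μm/a
  chloride contribution → 0.5833 μm/a
  ⇒ r_corr(zinc) = 1.044 μm/a
  mass loss = 1.044 μm/a × 7.14 g/cm³ = 7.456 g·m⁻²·a⁻¹
copper: temperature factor f = -0.080·(8.7) = -0.6960
  sulphur-dioxide contribution → 0.365 μm/a
  chloride contribution → 0.7589 μm/a
  ⇒ r_corr(copper) = 1.124 μm/a
  mass loss = 1.124 μm/a × 8.96 g/cm³ = 10.07 g·m⁻²·a⁻¹
carbon steel: temperature factor f = -0.054·(8.7) = -0.4698
  sulphur-dioxide contribution → 11.15 μm/a
  chloride contribution → 11.26 μm/a
  total first-year rate 22.41 μm/a
  mass loss = 22.41 μm/a × 7.85 g/cm³ = 175.9 g·m⁻²·a⁻¹
Ordering by g·m⁻²·a⁻¹: carbon steel (176) > copper (10.1) > zinc (7.46)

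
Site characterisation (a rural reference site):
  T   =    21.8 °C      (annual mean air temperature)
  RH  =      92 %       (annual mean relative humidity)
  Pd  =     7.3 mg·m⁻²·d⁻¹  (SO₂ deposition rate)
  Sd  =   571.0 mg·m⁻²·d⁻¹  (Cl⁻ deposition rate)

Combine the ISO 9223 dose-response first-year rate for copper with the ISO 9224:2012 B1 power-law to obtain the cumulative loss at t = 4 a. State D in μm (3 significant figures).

copper: T>10 °C ⇒ hinge -0.080·(21.8−10) = -0.9440
  sulphur-dioxide contribution → 0.7873 μm/a
  chloride contribution → 4.543 μm/a
  total first-year rate 5.33 μm/a
Power-law: D(4) = r_corr · 4^0.667
  D(4) = 5.33 × 4^0.667 = 5.33 × 2.521 = 13.44 μm

D(4) = 13.4 μm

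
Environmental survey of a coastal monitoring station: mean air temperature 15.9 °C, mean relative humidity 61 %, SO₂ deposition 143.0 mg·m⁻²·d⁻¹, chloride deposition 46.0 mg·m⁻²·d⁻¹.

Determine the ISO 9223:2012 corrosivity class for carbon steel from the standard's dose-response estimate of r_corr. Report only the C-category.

carbon steel: f(T) = -0.054·(T−10) [T>10 °C] = -0.3186
  SO₂ term: 1.77·143.0^0.52·exp(0.02·61-0.3186) = 57.57
  Cl⁻ term: 0.102·46.0^0.62·exp(0.033·61+0.04·15.9) = 15.49
  sum: 57.57 + 15.49 → r_corr = 73.06 μm/a
ISO 9223 Table 2 (carbon steel): 50 < 73.1 ≤ 80 μm/a ⇒ C4

C4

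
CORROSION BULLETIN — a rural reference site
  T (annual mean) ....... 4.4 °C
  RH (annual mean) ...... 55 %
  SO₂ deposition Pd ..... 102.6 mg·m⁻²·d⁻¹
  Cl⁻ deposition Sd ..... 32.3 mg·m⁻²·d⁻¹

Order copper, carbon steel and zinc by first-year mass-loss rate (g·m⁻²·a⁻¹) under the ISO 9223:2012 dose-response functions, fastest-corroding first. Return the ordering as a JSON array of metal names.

["carbon steel", "zinc", "copper"]

copper: f(T) = +0.126·(T−10) [T≤10 °C] = -0.7056
  SO₂ term: 0.0053·102.6^0.26·exp(0.059·55-0.7056) = 0.2239
  Sd branch = 0.01025·Sd^0.27·e^(0.036·RH+0.049·T) = 0.2354 μm/a
  sum: 0.2239 + 0.2354 → r_corr = 0.4593 μm/a
  mass loss = 0.4593 μm/a × 8.96 g/cm³ = 4.115 g·m⁻²·a⁻¹
carbon steel: T≤10 °C ⇒ hinge +0.150·(4.4−10) = -0.8400
  SO₂ term: 1.77·102.6^0.52·exp(0.02·55-0.8400) = 25.51
  Sd branch = 0.102·Sd^0.62·e^(0.033·RH+0.04·T) = 6.441 μm/a
  r_corr = 25.51 + 6.441 = 31.95 μm/a
  mass loss = 31.95 μm/a × 7.85 g/cm³ = 250.8 g·m⁻²·a⁻¹
zinc: T≤10 °C ⇒ hinge +0.038·(4.4−10) = -0.2128
  SO₂ term: 0.0129·102.6^0.44·exp(0.046·55-0.2128) = 1.004
  Sd branch = 0.0175·Sd^0.57·e^(0.008·RH+0.085·T) = 0.2863 μm/a
  r_corr = 1.004 + 0.2863 = 1.291 μm/a
  mass loss = 1.291 μm/a × 7.14 g/cm³ = 9.214 g·m⁻²·a⁻¹
Ordering by g·m⁻²·a⁻¹: carbon steel (251) > zinc (9.21) > copper (4.11)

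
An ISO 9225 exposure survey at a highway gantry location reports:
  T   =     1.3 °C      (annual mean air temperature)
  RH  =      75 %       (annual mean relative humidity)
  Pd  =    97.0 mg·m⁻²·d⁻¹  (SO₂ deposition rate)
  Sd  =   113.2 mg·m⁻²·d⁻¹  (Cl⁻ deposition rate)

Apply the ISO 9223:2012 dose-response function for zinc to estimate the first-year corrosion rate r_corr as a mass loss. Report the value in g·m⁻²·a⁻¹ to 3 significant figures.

zinc: f(T) = +0.038·(T−10) [T≤10 °C] = -0.3306
  sulphur-dioxide contribution → 2.185 μm/a
  chloride contribution → 0.5276 μm/a
  ⇒ r_corr(zinc) = 2.713 μm/a
Convert to mass loss: 2.713 μm/a × 7.14 g/cm³ = 19.37 g·m⁻²·a⁻¹

r_corr = 19.4 g·m⁻²·a⁻¹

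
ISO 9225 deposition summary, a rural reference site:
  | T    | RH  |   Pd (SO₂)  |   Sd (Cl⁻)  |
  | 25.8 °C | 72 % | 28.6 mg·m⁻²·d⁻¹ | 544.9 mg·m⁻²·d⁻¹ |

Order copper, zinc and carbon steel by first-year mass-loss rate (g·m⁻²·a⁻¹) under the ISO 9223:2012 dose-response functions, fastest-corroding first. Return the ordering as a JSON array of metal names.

copper: temperature factor f = -0.080·(15.8) = -1.2640
  SO₂ term: 0.0053·28.6^0.26·exp(0.059·72-1.2640) = 0.2505
  Sd branch = 0.01025·Sd^0.27·e^(0.036·RH+0.049·T) = 2.656 μm/a
  r_corr = 0.2505 + 2.656 = 2.907 μm/a
  mass loss = 2.907 μm/a × 8.96 g/cm³ = 26.04 g·m⁻²·a⁻¹
zinc: T>10 °C ⇒ hinge -0.071·(25.8−10) = -1.1218
  Pd branch = 0.0129·Pd^0.44·e^(0.046·RH+f) = 0.5042 μm/a
  Sd branch = 0.0175·Sd^0.57·e^(0.008·RH+0.085·T) = 10.12 μm/a
  r_corr = 0.5042 + 10.12 = 10.63 μm/a
  mass loss = 10.63 μm/a × 7.14 g/cm³ = 75.88 g·m⁻²·a⁻¹
carbon steel: f(T) = -0.054·(T−10) [T>10 °C] = -0.8532
  SO₂ term: 1.77·28.6^0.52·exp(0.02·72-0.8532) = 18.2
  Sd branch = 0.102·Sd^0.62·e^(0.033·RH+0.04·T) = 153.2 μm/a
  sum: 18.2 + 153.2 → r_corr = 171.4 μm/a
  mass loss = 171.4 μm/a × 7.85 g/cm³ = 1345 g·m⁻²·a⁻¹
Ordering by g·m⁻²·a⁻¹: carbon steel (1350) > zinc (75.9) > copper (26)

["carbon steel", "zinc", "copper"]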